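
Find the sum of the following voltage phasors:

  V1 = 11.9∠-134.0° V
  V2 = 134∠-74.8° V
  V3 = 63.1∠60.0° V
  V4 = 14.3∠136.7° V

Step 1 — Convert each phasor to rectangular form:
  V1 = 11.9·(cos(-134.0°) + j·sin(-134.0°)) = -8.266 - j8.56 V
  V2 = 134·(cos(-74.8°) + j·sin(-74.8°)) = 35.13 - j129.3 V
  V3 = 63.1·(cos(60.0°) + j·sin(60.0°)) = 31.55 + j54.65 V
  V4 = 14.3·(cos(136.7°) + j·sin(136.7°)) = -10.41 + j9.807 V
Step 2 — Sum components: V_total = 48.01 - j73.42 V.
Step 3 — Convert to polar: |V_total| = 87.72 V, ∠V_total = -56.8°.

V_total = 87.72∠-56.8° V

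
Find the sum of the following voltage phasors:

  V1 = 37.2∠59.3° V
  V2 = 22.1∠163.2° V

Step 1 — Convert each phasor to rectangular form:
  V1 = 37.2·(cos(59.3°) + j·sin(59.3°)) = 18.99 + j31.99 V
  V2 = 22.1·(cos(163.2°) + j·sin(163.2°)) = -21.16 + j6.388 V
Step 2 — Sum components: V_total = -2.165 + j38.37 V.
Step 3 — Convert to polar: |V_total| = 38.44 V, ∠V_total = 93.2°.

V_total = 38.44∠93.2° V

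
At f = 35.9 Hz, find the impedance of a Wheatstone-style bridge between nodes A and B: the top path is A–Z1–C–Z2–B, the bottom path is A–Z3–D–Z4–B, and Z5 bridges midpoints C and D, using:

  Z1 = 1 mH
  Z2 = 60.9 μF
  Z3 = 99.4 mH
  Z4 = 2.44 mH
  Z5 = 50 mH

Step 1 — Angular frequency: ω = 2π·f = 2π·35.9 = 225.6 rad/s.
Step 2 — Component impedances:
  Z1: Z = jωL = j·225.6·0.001 = 0 + j0.2256 Ω
  Z2: Z = 1/(jωC) = -j/(ω·C) = 0 - j72.8 Ω
  Z3: Z = jωL = j·225.6·0.0994 = 0 + j22.42 Ω
  Z4: Z = jωL = j·225.6·0.00244 = 0 + j0.5504 Ω
  Z5: Z = jωL = j·225.6·0.05 = 0 + j11.28 Ω
Step 3 — Bridge requires nodal analysis (the Z5 bridge couples midpoints C and D, so the two paths cannot be reduced to a simple series/parallel combination). Setting node B to ground and injecting 1 A at node A, the 3-node admittance system at A, C, D solves to V_A = Z_AB = 0 + j9.143 Ω = 9.143∠90.0° Ω.

Z = 0 + j9.143 Ω = 9.143∠90.0° Ω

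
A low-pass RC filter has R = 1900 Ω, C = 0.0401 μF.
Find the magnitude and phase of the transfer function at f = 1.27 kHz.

Step 1 — Angular frequency: ω = 2π·1270 = 7980 rad/s.
Step 2 — Transfer function: H(jω) = 1/(1 + jωRC).
Step 3 — Denominator: 1 + jωRC = 1 + j·7980·1900·4.01e-08 = 1 + j0.608.
Step 4 — H = 0.7301 - j0.4439.
Step 5 — Magnitude: |H| = 0.8545 (-1.4 dB); phase: φ = -31.3°.

|H| = 0.8545 (-1.4 dB), φ = -31.3°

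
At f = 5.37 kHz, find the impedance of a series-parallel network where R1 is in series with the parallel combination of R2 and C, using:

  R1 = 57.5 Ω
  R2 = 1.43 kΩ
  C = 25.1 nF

Step 1 — Angular frequency: ω = 2π·f = 2π·5370 = 3.374e+04 rad/s.
Step 2 — Component impedances:
  R1: Z = R = 57.5 Ω
  R2: Z = R = 1430 Ω
  C: Z = 1/(jωC) = -j/(ω·C) = 0 - j1181 Ω
Step 3 — Parallel branch: R2 || C = 1/(1/R2 + 1/C) = 579.7 - j702.1 Ω.
Step 4 — Series with R1: Z_total = R1 + (R2 || C) = 637.2 - j702.1 Ω = 948.2∠-47.8° Ω.

Z = 637.2 - j702.1 Ω = 948.2∠-47.8° Ω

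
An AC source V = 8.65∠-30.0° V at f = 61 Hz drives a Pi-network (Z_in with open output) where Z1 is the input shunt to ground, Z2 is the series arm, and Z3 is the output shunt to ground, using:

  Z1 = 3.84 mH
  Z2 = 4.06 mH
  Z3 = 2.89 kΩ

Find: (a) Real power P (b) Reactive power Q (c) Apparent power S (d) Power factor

Step 1 — Angular frequency: ω = 2π·f = 2π·61 = 383.3 rad/s.
Step 2 — Component impedances:
  Z1: Z = jωL = j·383.3·0.00384 = 0 + j1.472 Ω
  Z2: Z = jωL = j·383.3·0.00406 = 0 + j1.556 Ω
  Z3: Z = R = 2890 Ω
Step 3 — With open output, the series arm Z2 and the output shunt Z3 appear in series to ground: Z2 + Z3 = 2890 + j1.556 Ω.
Step 4 — Parallel with input shunt Z1: Z_in = Z1 || (Z2 + Z3) = 0.0007495 + j1.472 Ω = 1.472∠90.0° Ω.
Step 5 — Source phasor: V = 8.65∠-30.0° V = 7.491 - j4.325 V.
Step 6 — Current: I = V / Z = -2.936 - j5.091 A = 5.877∠-120.0° A.
Step 7 — Complex power: S = V·I* = 0.02589 + j50.84 VA.
Step 8 — Real power: P = Re(S) = 0.02589 W.
Step 9 — Reactive power: Q = Im(S) = 50.84 VAR.
Step 10 — Apparent power: |S| = 50.84 VA.
Step 11 — Power factor: PF = P/|S| = 0.0005093 (lagging).

(a) P = 0.02589 W  (b) Q = 50.84 VAR  (c) S = 50.84 VA  (d) PF = 0.0005093 (lagging)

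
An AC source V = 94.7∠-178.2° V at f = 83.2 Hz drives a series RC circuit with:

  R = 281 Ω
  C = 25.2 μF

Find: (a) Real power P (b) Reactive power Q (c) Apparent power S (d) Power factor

Step 1 — Angular frequency: ω = 2π·f = 2π·83.2 = 522.8 rad/s.
Step 2 — Component impedances:
  R: Z = R = 281 Ω
  C: Z = 1/(jωC) = -j/(ω·C) = 0 - j75.91 Ω
Step 3 — Series combination: Z_total = R + C = 281 - j75.91 Ω = 291.1∠-15.1° Ω.
Step 4 — Source phasor: V = 94.7∠-178.2° V = -94.65 - j2.975 V.
Step 5 — Current: I = V / Z = -0.3113 - j0.09467 A = 0.3253∠-163.1° A.
Step 6 — Complex power: S = V·I* = 29.74 - j8.035 VA.
Step 7 — Real power: P = Re(S) = 29.74 W.
Step 8 — Reactive power: Q = Im(S) = -8.035 VAR.
Step 9 — Apparent power: |S| = 30.81 VA.
Step 10 — Power factor: PF = P/|S| = 0.9654 (leading).

(a) P = 29.74 W  (b) Q = -8.035 VAR  (c) S = 30.81 VA  (d) PF = 0.9654 (leading)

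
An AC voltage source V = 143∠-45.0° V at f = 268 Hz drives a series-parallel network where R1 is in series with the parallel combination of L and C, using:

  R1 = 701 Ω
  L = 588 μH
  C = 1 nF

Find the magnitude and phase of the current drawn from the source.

Step 1 — Angular frequency: ω = 2π·f = 2π·268 = 1684 rad/s.
Step 2 — Component impedances:
  R1: Z = R = 701 Ω
  L: Z = jωL = j·1684·0.000588 = 0 + j0.9901 Ω
  C: Z = 1/(jωC) = -j/(ω·C) = 0 - j5.939e+05 Ω
Step 3 — Parallel branch: L || C = 1/(1/L + 1/C) = 0 + j0.9901 Ω.
Step 4 — Series with R1: Z_total = R1 + (L || C) = 701 + j0.9901 Ω = 701∠0.1° Ω.
Step 5 — Source phasor: V = 143∠-45.0° V = 101.1 - j101.1 V.
Step 6 — Ohm's law: I = V / Z_total = (101.1 - j101.1) / (701 + j0.9901) = 0.144 - j0.1444 A.
Step 7 — Convert to polar: |I| = 0.204 A, ∠I = -45.1°.

I = 0.204∠-45.1° A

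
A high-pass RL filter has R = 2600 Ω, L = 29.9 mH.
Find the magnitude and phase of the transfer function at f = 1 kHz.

Step 1 — Angular frequency: ω = 2π·1000 = 6283 rad/s.
Step 2 — Transfer function: H(jω) = jωL/(R + jωL).
Step 3 — Numerator jωL = j·187.9; denominator R + jωL = 2600 + j187.9.
Step 4 — H = 0.005194 + j0.07188.
Step 5 — Magnitude: |H| = 0.07207 (-22.8 dB); phase: φ = 85.9°.

|H| = 0.07207 (-22.8 dB), φ = 85.9°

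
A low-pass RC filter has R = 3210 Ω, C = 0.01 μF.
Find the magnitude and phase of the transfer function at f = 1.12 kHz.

Step 1 — Angular frequency: ω = 2π·1120 = 7037 rad/s.
Step 2 — Transfer function: H(jω) = 1/(1 + jωRC).
Step 3 — Denominator: 1 + jωRC = 1 + j·7037·3210·1e-08 = 1 + j0.2259.
Step 4 — H = 0.9514 - j0.2149.
Step 5 — Magnitude: |H| = 0.9754 (-0.2 dB); phase: φ = -12.7°.

|H| = 0.9754 (-0.2 dB), φ = -12.7°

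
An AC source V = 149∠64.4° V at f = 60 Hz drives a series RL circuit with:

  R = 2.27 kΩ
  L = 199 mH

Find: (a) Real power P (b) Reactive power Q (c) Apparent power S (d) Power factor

Step 1 — Angular frequency: ω = 2π·f = 2π·60 = 377 rad/s.
Step 2 — Component impedances:
  R: Z = R = 2270 Ω
  L: Z = jωL = j·377·0.199 = 0 + j75.02 Ω
Step 3 — Series combination: Z_total = R + L = 2270 + j75.02 Ω = 2271∠1.9° Ω.
Step 4 — Source phasor: V = 149∠64.4° V = 64.38 + j134.4 V.
Step 5 — Current: I = V / Z = 0.03028 + j0.05819 A = 0.0656∠62.5° A.
Step 6 — Complex power: S = V·I* = 9.77 + j0.3229 VA.
Step 7 — Real power: P = Re(S) = 9.77 W.
Step 8 — Reactive power: Q = Im(S) = 0.3229 VAR.
Step 9 — Apparent power: |S| = 9.775 VA.
Step 10 — Power factor: PF = P/|S| = 0.9995 (lagging).

(a) P = 9.77 W  (b) Q = 0.3229 VAR  (c) S = 9.775 VA  (d) PF = 0.9995 (lagging)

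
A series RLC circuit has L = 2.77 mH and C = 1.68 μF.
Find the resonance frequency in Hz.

Step 1 — Resonance condition Im(Z)=0 gives ω₀ = 1/√(LC).
Step 2 — ω₀ = 1/√(0.00277·1.68e-06) = 1.466e+04 rad/s.
Step 3 — f₀ = ω₀/(2π) = 2333 Hz.

f₀ = 2333 Hz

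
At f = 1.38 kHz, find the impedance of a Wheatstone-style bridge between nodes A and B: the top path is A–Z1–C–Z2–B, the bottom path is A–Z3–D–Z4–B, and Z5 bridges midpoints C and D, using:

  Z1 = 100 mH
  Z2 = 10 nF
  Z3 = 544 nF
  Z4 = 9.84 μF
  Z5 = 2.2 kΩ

Step 1 — Angular frequency: ω = 2π·f = 2π·1380 = 8671 rad/s.
Step 2 — Component impedances:
  Z1: Z = jωL = j·8671·0.1 = 0 + j867.1 Ω
  Z2: Z = 1/(jωC) = -j/(ω·C) = 0 - j1.153e+04 Ω
  Z3: Z = 1/(jωC) = -j/(ω·C) = 0 - j212 Ω
  Z4: Z = 1/(jωC) = -j/(ω·C) = 0 - j11.72 Ω
  Z5: Z = R = 2200 Ω
Step 3 — Bridge requires nodal analysis (the Z5 bridge couples midpoints C and D, so the two paths cannot be reduced to a simple series/parallel combination). Setting node B to ground and injecting 1 A at node A, the 3-node admittance system at A, C, D solves to V_A = Z_AB = 21.01 - j225.8 Ω = 226.7∠-84.7° Ω.

Z = 21.01 - j225.8 Ω = 226.7∠-84.7° Ω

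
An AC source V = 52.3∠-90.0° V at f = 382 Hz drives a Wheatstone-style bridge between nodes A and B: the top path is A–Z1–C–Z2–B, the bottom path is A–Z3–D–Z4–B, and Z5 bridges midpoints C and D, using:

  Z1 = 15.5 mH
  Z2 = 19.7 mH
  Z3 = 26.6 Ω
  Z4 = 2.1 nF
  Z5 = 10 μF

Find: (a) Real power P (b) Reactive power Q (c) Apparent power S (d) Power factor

Step 1 — Angular frequency: ω = 2π·f = 2π·382 = 2400 rad/s.
Step 2 — Component impedances:
  Z1: Z = jωL = j·2400·0.0155 = 0 + j37.2 Ω
  Z2: Z = jωL = j·2400·0.0197 = 0 + j47.28 Ω
  Z3: Z = R = 26.6 Ω
  Z4: Z = 1/(jωC) = -j/(ω·C) = 0 - j1.984e+05 Ω
  Z5: Z = 1/(jωC) = -j/(ω·C) = 0 - j41.66 Ω
Step 3 — Bridge requires nodal analysis (the Z5 bridge couples midpoints C and D, so the two paths cannot be reduced to a simple series/parallel combination). Setting node B to ground and injecting 1 A at node A, the 3-node admittance system at A, C, D solves to V_A = Z_AB = 50.64 + j92.97 Ω = 105.9∠61.4° Ω.
Step 4 — Source phasor: V = 52.3∠-90.0° V = 0 - j52.3 V.
Step 5 — Current: I = V / Z = -0.4338 - j0.2363 A = 0.494∠-151.4° A.
Step 6 — Complex power: S = V·I* = 12.36 + j22.69 VA.
Step 7 — Real power: P = Re(S) = 12.36 W.
Step 8 — Reactive power: Q = Im(S) = 22.69 VAR.
Step 9 — Apparent power: |S| = 25.84 VA.
Step 10 — Power factor: PF = P/|S| = 0.4783 (lagging).

(a) P = 12.36 W  (b) Q = 22.69 VAR  (c) S = 25.84 VA  (d) PF = 0.4783 (lagging)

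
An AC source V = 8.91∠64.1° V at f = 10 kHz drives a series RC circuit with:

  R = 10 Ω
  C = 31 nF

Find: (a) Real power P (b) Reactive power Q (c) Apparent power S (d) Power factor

Step 1 — Angular frequency: ω = 2π·f = 2π·1e+04 = 6.283e+04 rad/s.
Step 2 — Component impedances:
  R: Z = R = 10 Ω
  C: Z = 1/(jωC) = -j/(ω·C) = 0 - j513.4 Ω
Step 3 — Series combination: Z_total = R + C = 10 - j513.4 Ω = 513.5∠-88.9° Ω.
Step 4 — Source phasor: V = 8.91∠64.1° V = 3.892 + j8.015 V.
Step 5 — Current: I = V / Z = -0.01546 + j0.007882 A = 0.01735∠153.0° A.
Step 6 — Complex power: S = V·I* = 0.003011 - j0.1546 VA.
Step 7 — Real power: P = Re(S) = 0.003011 W.
Step 8 — Reactive power: Q = Im(S) = -0.1546 VAR.
Step 9 — Apparent power: |S| = 0.1546 VA.
Step 10 — Power factor: PF = P/|S| = 0.01947 (leading).

(a) P = 0.003011 W  (b) Q = -0.1546 VAR  (c) S = 0.1546 VA  (d) PF = 0.01947 (leading)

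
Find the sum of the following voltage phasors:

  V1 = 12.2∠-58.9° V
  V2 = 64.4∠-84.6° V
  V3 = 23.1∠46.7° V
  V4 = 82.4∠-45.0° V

Step 1 — Convert each phasor to rectangular form:
  V1 = 12.2·(cos(-58.9°) + j·sin(-58.9°)) = 6.302 - j10.45 V
  V2 = 64.4·(cos(-84.6°) + j·sin(-84.6°)) = 6.061 - j64.11 V
  V3 = 23.1·(cos(46.7°) + j·sin(46.7°)) = 15.84 + j16.81 V
  V4 = 82.4·(cos(-45.0°) + j·sin(-45.0°)) = 58.27 - j58.27 V
Step 2 — Sum components: V_total = 86.47 - j116 V.
Step 3 — Convert to polar: |V_total| = 144.7 V, ∠V_total = -53.3°.

V_total = 144.7∠-53.3° V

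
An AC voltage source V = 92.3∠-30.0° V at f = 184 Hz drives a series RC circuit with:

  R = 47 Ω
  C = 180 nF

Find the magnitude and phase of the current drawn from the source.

Step 1 — Angular frequency: ω = 2π·f = 2π·184 = 1156 rad/s.
Step 2 — Component impedances:
  R: Z = R = 47 Ω
  C: Z = 1/(jωC) = -j/(ω·C) = 0 - j4805 Ω
Step 3 — Series combination: Z_total = R + C = 47 - j4805 Ω = 4806∠-89.4° Ω.
Step 4 — Source phasor: V = 92.3∠-30.0° V = 79.93 - j46.15 V.
Step 5 — Ohm's law: I = V / Z_total = (79.93 - j46.15) / (47 - j4805) = 0.009766 + j0.01654 A.
Step 6 — Convert to polar: |I| = 0.01921 A, ∠I = 59.4°.

I = 0.01921∠59.4° A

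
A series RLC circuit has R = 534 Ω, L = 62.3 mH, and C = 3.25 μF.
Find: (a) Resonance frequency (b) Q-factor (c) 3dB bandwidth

Step 1 — Resonance: ω₀ = 1/√(LC) = 1/√(0.0623·3.25e-06) = 2222 rad/s.
Step 2 — f₀ = ω₀/(2π) = 353.7 Hz.
Step 3 — Series Q: Q = ω₀L/R = 2222·0.0623/534 = 0.2593.
Step 4 — Bandwidth: Δω = ω₀/Q = 8571 rad/s; BW = Δω/(2π) = 1364 Hz.

(a) f₀ = 353.7 Hz  (b) Q = 0.2593  (c) BW = 1364 Hz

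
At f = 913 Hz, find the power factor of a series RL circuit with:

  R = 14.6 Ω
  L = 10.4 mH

Step 1 — Angular frequency: ω = 2π·f = 2π·913 = 5737 rad/s.
Step 2 — Component impedances:
  R: Z = R = 14.6 Ω
  L: Z = jωL = j·5737·0.0104 = 0 + j59.66 Ω
Step 3 — Series combination: Z_total = R + L = 14.6 + j59.66 Ω = 61.42∠76.2° Ω.
Step 4 — Power factor: PF = cos(φ) = Re(Z)/|Z| = 14.6/61.42 = 0.2377.
Step 5 — Type: Im(Z) = 59.66 ⇒ lagging (phase φ = 76.2°).

PF = 0.2377 (lagging, φ = 76.2°)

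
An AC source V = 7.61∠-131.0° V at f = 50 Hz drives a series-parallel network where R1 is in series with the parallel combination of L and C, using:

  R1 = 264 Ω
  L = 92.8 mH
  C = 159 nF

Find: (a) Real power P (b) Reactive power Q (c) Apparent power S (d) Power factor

Step 1 — Angular frequency: ω = 2π·f = 2π·50 = 314.2 rad/s.
Step 2 — Component impedances:
  R1: Z = R = 264 Ω
  L: Z = jωL = j·314.2·0.0928 = 0 + j29.15 Ω
  C: Z = 1/(jωC) = -j/(ω·C) = 0 - j2.002e+04 Ω
Step 3 — Parallel branch: L || C = 1/(1/L + 1/C) = 0 + j29.2 Ω.
Step 4 — Series with R1: Z_total = R1 + (L || C) = 264 + j29.2 Ω = 265.6∠6.3° Ω.
Step 5 — Source phasor: V = 7.61∠-131.0° V = -4.993 - j5.743 V.
Step 6 — Current: I = V / Z = -0.02106 - j0.01943 A = 0.02865∠-137.3° A.
Step 7 — Complex power: S = V·I* = 0.2167 + j0.02397 VA.
Step 8 — Real power: P = Re(S) = 0.2167 W.
Step 9 — Reactive power: Q = Im(S) = 0.02397 VAR.
Step 10 — Apparent power: |S| = 0.218 VA.
Step 11 — Power factor: PF = P/|S| = 0.9939 (lagging).

(a) P = 0.2167 W  (b) Q = 0.02397 VAR  (c) S = 0.218 VA  (d) PF = 0.9939 (lagging)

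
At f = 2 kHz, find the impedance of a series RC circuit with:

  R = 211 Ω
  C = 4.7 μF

Step 1 — Angular frequency: ω = 2π·f = 2π·2000 = 1.257e+04 rad/s.
Step 2 — Component impedances:
  R: Z = R = 211 Ω
  C: Z = 1/(jωC) = -j/(ω·C) = 0 - j16.93 Ω
Step 3 — Series combination: Z_total = R + C = 211 - j16.93 Ω = 211.7∠-4.6° Ω.

Z = 211 - j16.93 Ω = 211.7∠-4.6° Ω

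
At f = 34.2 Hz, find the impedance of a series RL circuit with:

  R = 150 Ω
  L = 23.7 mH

Step 1 — Angular frequency: ω = 2π·f = 2π·34.2 = 214.9 rad/s.
Step 2 — Component impedances:
  R: Z = R = 150 Ω
  L: Z = jωL = j·214.9·0.0237 = 0 + j5.093 Ω
Step 3 — Series combination: Z_total = R + L = 150 + j5.093 Ω = 150.1∠1.9° Ω.

Z = 150 + j5.093 Ω = 150.1∠1.9° Ω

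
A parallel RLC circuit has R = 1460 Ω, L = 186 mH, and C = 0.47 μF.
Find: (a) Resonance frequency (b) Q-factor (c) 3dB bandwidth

Step 1 — Resonance: ω₀ = 1/√(LC) = 1/√(0.186·4.7e-07) = 3382 rad/s.
Step 2 — f₀ = ω₀/(2π) = 538.3 Hz.
Step 3 — Parallel Q: Q = R/(ω₀L) = 1460/(3382·0.186) = 2.321.
Step 4 — Bandwidth: Δω = ω₀/Q = 1457 rad/s; BW = Δω/(2π) = 231.9 Hz.

(a) f₀ = 538.3 Hz  (b) Q = 2.321  (c) BW = 231.9 Hz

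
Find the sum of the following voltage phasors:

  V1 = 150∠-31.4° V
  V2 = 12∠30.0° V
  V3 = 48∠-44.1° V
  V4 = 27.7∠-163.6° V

Step 1 — Convert each phasor to rectangular form:
  V1 = 150·(cos(-31.4°) + j·sin(-31.4°)) = 128 - j78.15 V
  V2 = 12·(cos(30.0°) + j·sin(30.0°)) = 10.39 + j6 V
  V3 = 48·(cos(-44.1°) + j·sin(-44.1°)) = 34.47 - j33.4 V
  V4 = 27.7·(cos(-163.6°) + j·sin(-163.6°)) = -26.57 - j7.821 V
Step 2 — Sum components: V_total = 146.3 - j113.4 V.
Step 3 — Convert to polar: |V_total| = 185.1 V, ∠V_total = -37.8°.

V_total = 185.1∠-37.8° V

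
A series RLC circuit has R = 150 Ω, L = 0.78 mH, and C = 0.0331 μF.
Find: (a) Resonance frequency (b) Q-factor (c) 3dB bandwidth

Step 1 — Resonance: ω₀ = 1/√(LC) = 1/√(0.00078·3.31e-08) = 1.968e+05 rad/s.
Step 2 — f₀ = ω₀/(2π) = 3.132e+04 Hz.
Step 3 — Series Q: Q = ω₀L/R = 1.968e+05·0.00078/150 = 1.023.
Step 4 — Bandwidth: Δω = ω₀/Q = 1.923e+05 rad/s; BW = Δω/(2π) = 3.061e+04 Hz.

(a) f₀ = 3.132e+04 Hz  (b) Q = 1.023  (c) BW = 3.061e+04 Hz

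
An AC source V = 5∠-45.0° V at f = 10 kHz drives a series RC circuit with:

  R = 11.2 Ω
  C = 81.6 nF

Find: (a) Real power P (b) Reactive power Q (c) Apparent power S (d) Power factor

Step 1 — Angular frequency: ω = 2π·f = 2π·1e+04 = 6.283e+04 rad/s.
Step 2 — Component impedances:
  R: Z = R = 11.2 Ω
  C: Z = 1/(jωC) = -j/(ω·C) = 0 - j195 Ω
Step 3 — Series combination: Z_total = R + C = 11.2 - j195 Ω = 195.4∠-86.7° Ω.
Step 4 — Source phasor: V = 5∠-45.0° V = 3.536 - j3.536 V.
Step 5 — Current: I = V / Z = 0.0191 + j0.01703 A = 0.02559∠41.7° A.
Step 6 — Complex power: S = V·I* = 0.007336 - j0.1278 VA.
Step 7 — Real power: P = Re(S) = 0.007336 W.
Step 8 — Reactive power: Q = Im(S) = -0.1278 VAR.
Step 9 — Apparent power: |S| = 0.128 VA.
Step 10 — Power factor: PF = P/|S| = 0.05733 (leading).

(a) P = 0.007336 W  (b) Q = -0.1278 VAR  (c) S = 0.128 VA  (d) PF = 0.05733 (leading)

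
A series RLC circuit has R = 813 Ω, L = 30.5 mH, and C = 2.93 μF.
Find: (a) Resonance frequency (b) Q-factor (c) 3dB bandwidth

Step 1 — Resonance: ω₀ = 1/√(LC) = 1/√(0.0305·2.93e-06) = 3345 rad/s.
Step 2 — f₀ = ω₀/(2π) = 532.4 Hz.
Step 3 — Series Q: Q = ω₀L/R = 3345·0.0305/813 = 0.1255.
Step 4 — Bandwidth: Δω = ω₀/Q = 2.666e+04 rad/s; BW = Δω/(2π) = 4242 Hz.

(a) f₀ = 532.4 Hz  (b) Q = 0.1255  (c) BW = 4242 Hz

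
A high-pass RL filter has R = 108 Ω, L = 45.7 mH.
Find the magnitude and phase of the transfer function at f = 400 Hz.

Step 1 — Angular frequency: ω = 2π·400 = 2513 rad/s.
Step 2 — Transfer function: H(jω) = jωL/(R + jωL).
Step 3 — Numerator jωL = j·114.9; denominator R + jωL = 108 + j114.9.
Step 4 — H = 0.5307 + j0.4991.
Step 5 — Magnitude: |H| = 0.7285 (-2.8 dB); phase: φ = 43.2°.

|H| = 0.7285 (-2.8 dB), φ = 43.2°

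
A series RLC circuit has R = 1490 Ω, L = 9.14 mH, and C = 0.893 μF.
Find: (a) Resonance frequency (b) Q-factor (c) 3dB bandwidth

Step 1 — Resonance condition Im(Z)=0 gives ω₀ = 1/√(LC).
Step 2 — ω₀ = 1/√(0.00914·8.93e-07) = 1.107e+04 rad/s.
Step 3 — f₀ = ω₀/(2π) = 1762 Hz.
Step 4 — Series Q: Q = ω₀L/R = 1.107e+04·0.00914/1490 = 0.0679.
Step 5 — 3dB bandwidth: Δω = ω₀/Q = 1.63e+05 rad/s; BW = Δω/(2π) = 2.595e+04 Hz.

(a) f₀ = 1762 Hz  (b) Q = 0.0679  (c) BW = 2.595e+04 Hz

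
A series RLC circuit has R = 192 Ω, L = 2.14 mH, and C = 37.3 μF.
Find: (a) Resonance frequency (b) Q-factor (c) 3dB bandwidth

Step 1 — Resonance: ω₀ = 1/√(LC) = 1/√(0.00214·3.73e-05) = 3539 rad/s.
Step 2 — f₀ = ω₀/(2π) = 563.3 Hz.
Step 3 — Series Q: Q = ω₀L/R = 3539·0.00214/192 = 0.03945.
Step 4 — Bandwidth: Δω = ω₀/Q = 8.972e+04 rad/s; BW = Δω/(2π) = 1.428e+04 Hz.

(a) f₀ = 563.3 Hz  (b) Q = 0.03945  (c) BW = 1.428e+04 Hz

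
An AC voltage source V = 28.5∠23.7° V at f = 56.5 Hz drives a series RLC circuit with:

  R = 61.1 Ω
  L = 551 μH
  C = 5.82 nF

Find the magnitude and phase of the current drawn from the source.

Step 1 — Angular frequency: ω = 2π·f = 2π·56.5 = 355 rad/s.
Step 2 — Component impedances:
  R: Z = R = 61.1 Ω
  L: Z = jωL = j·355·0.000551 = 0 + j0.1956 Ω
  C: Z = 1/(jωC) = -j/(ω·C) = 0 - j4.84e+05 Ω
Step 3 — Series combination: Z_total = R + L + C = 61.1 - j4.84e+05 Ω = 4.84e+05∠-90.0° Ω.
Step 4 — Source phasor: V = 28.5∠23.7° V = 26.1 + j11.46 V.
Step 5 — Ohm's law: I = V / Z_total = (26.1 + j11.46) / (61.1 - j4.84e+05) = -2.366e-05 + j5.392e-05 A.
Step 6 — Convert to polar: |I| = 5.888e-05 A, ∠I = 113.7°.

I = 5.888e-05∠113.7° A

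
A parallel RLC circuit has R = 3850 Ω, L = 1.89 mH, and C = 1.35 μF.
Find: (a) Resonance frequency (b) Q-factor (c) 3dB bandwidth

Step 1 — Resonance: ω₀ = 1/√(LC) = 1/√(0.00189·1.35e-06) = 1.98e+04 rad/s.
Step 2 — f₀ = ω₀/(2π) = 3151 Hz.
Step 3 — Parallel Q: Q = R/(ω₀L) = 3850/(1.98e+04·0.00189) = 102.9.
Step 4 — Bandwidth: Δω = ω₀/Q = 192.4 rad/s; BW = Δω/(2π) = 30.62 Hz.

(a) f₀ = 3151 Hz  (b) Q = 102.9  (c) BW = 30.62 Hz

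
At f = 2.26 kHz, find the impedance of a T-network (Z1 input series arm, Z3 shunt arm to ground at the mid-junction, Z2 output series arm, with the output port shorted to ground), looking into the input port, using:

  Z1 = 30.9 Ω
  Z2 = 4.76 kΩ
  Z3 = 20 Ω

Step 1 — Angular frequency: ω = 2π·f = 2π·2260 = 1.42e+04 rad/s.
Step 2 — Component impedances:
  Z1: Z = R = 30.9 Ω
  Z2: Z = R = 4760 Ω
  Z3: Z = R = 20 Ω
Step 3 — With the output port shorted to ground, the output series arm Z2 runs from the junction to ground; the shunt arm Z3 also runs from the junction to ground. They appear in parallel: Z3 || Z2 = 19.92 Ω.
Step 4 — Series with input arm Z1: Z_in = Z1 + (Z3 || Z2) = 50.82 Ω = 50.82∠0.0° Ω.

Z = 50.82 Ω = 50.82∠0.0° Ω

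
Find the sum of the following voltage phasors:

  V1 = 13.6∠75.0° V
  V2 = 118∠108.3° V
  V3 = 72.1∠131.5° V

Step 1 — Convert each phasor to rectangular form:
  V1 = 13.6·(cos(75.0°) + j·sin(75.0°)) = 3.52 + j13.14 V
  V2 = 118·(cos(108.3°) + j·sin(108.3°)) = -37.05 + j112 V
  V3 = 72.1·(cos(131.5°) + j·sin(131.5°)) = -47.77 + j54 V
Step 2 — Sum components: V_total = -81.31 + j179.2 V.
Step 3 — Convert to polar: |V_total| = 196.8 V, ∠V_total = 114.4°.

V_total = 196.8∠114.4° V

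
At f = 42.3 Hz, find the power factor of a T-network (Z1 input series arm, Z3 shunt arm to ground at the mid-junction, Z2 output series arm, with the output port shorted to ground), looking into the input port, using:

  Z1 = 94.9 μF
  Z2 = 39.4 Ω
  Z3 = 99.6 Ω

Step 1 — Angular frequency: ω = 2π·f = 2π·42.3 = 265.8 rad/s.
Step 2 — Component impedances:
  Z1: Z = 1/(jωC) = -j/(ω·C) = 0 - j39.65 Ω
  Z2: Z = R = 39.4 Ω
  Z3: Z = R = 99.6 Ω
Step 3 — With the output port shorted to ground, the output series arm Z2 runs from the junction to ground; the shunt arm Z3 also runs from the junction to ground. They appear in parallel: Z3 || Z2 = 28.23 Ω.
Step 4 — Series with input arm Z1: Z_in = Z1 + (Z3 || Z2) = 28.23 - j39.65 Ω = 48.67∠-54.5° Ω.
Step 5 — Power factor: PF = cos(φ) = Re(Z)/|Z| = 28.23/48.67 = 0.58.
Step 6 — Type: Im(Z) = -39.65 ⇒ leading (phase φ = -54.5°).

PF = 0.58 (leading, φ = -54.5°)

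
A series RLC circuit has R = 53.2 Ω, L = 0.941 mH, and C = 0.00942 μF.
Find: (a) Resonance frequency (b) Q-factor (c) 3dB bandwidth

Step 1 — Resonance: ω₀ = 1/√(LC) = 1/√(0.000941·9.42e-09) = 3.359e+05 rad/s.
Step 2 — f₀ = ω₀/(2π) = 5.346e+04 Hz.
Step 3 — Series Q: Q = ω₀L/R = 3.359e+05·0.000941/53.2 = 5.941.
Step 4 — Bandwidth: Δω = ω₀/Q = 5.654e+04 rad/s; BW = Δω/(2π) = 8998 Hz.

(a) f₀ = 5.346e+04 Hz  (b) Q = 5.941  (c) BW = 8998 Hz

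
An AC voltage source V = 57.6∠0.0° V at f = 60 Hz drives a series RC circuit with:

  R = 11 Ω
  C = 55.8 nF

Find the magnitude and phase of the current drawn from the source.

Step 1 — Angular frequency: ω = 2π·f = 2π·60 = 377 rad/s.
Step 2 — Component impedances:
  R: Z = R = 11 Ω
  C: Z = 1/(jωC) = -j/(ω·C) = 0 - j4.754e+04 Ω
Step 3 — Series combination: Z_total = R + C = 11 - j4.754e+04 Ω = 4.754e+04∠-90.0° Ω.
Step 4 — Source phasor: V = 57.6∠0.0° V = 57.6 V.
Step 5 — Ohm's law: I = V / Z_total = (57.6) / (11 - j4.754e+04) = 2.804e-07 + j0.001212 A.
Step 6 — Convert to polar: |I| = 0.001212 A, ∠I = 90.0°.

I = 0.001212∠90.0° A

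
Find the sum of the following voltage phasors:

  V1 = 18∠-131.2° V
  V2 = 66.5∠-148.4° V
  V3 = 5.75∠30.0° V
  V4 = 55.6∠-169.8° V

Step 1 — Convert each phasor to rectangular form:
  V1 = 18·(cos(-131.2°) + j·sin(-131.2°)) = -11.86 - j13.54 V
  V2 = 66.5·(cos(-148.4°) + j·sin(-148.4°)) = -56.64 - j34.85 V
  V3 = 5.75·(cos(30.0°) + j·sin(30.0°)) = 4.98 + j2.875 V
  V4 = 55.6·(cos(-169.8°) + j·sin(-169.8°)) = -54.72 - j9.846 V
Step 2 — Sum components: V_total = -118.2 - j55.36 V.
Step 3 — Convert to polar: |V_total| = 130.6 V, ∠V_total = -154.9°.

V_total = 130.6∠-154.9° V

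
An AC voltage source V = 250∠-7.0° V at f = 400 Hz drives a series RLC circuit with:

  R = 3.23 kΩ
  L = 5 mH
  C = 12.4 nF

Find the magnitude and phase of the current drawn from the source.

Step 1 — Angular frequency: ω = 2π·f = 2π·400 = 2513 rad/s.
Step 2 — Component impedances:
  R: Z = R = 3230 Ω
  L: Z = jωL = j·2513·0.005 = 0 + j12.57 Ω
  C: Z = 1/(jωC) = -j/(ω·C) = 0 - j3.209e+04 Ω
Step 3 — Series combination: Z_total = R + L + C = 3230 - j3.208e+04 Ω = 3.224e+04∠-84.2° Ω.
Step 4 — Source phasor: V = 250∠-7.0° V = 248.1 - j30.47 V.
Step 5 — Ohm's law: I = V / Z_total = (248.1 - j30.47) / (3230 - j3.208e+04) = 0.001712 + j0.007564 A.
Step 6 — Convert to polar: |I| = 0.007755 A, ∠I = 77.2°.

I = 0.007755∠77.2° A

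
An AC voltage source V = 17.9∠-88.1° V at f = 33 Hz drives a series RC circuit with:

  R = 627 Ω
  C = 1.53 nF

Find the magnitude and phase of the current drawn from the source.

Step 1 — Angular frequency: ω = 2π·f = 2π·33 = 207.3 rad/s.
Step 2 — Component impedances:
  R: Z = R = 627 Ω
  C: Z = 1/(jωC) = -j/(ω·C) = 0 - j3.152e+06 Ω
Step 3 — Series combination: Z_total = R + C = 627 - j3.152e+06 Ω = 3.152e+06∠-90.0° Ω.
Step 4 — Source phasor: V = 17.9∠-88.1° V = 0.5935 - j17.89 V.
Step 5 — Ohm's law: I = V / Z_total = (0.5935 - j17.89) / (627 - j3.152e+06) = 5.675e-06 + j1.871e-07 A.
Step 6 — Convert to polar: |I| = 5.679e-06 A, ∠I = 1.9°.

I = 5.679e-06∠1.9° A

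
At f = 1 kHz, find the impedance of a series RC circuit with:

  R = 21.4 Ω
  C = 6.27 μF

Step 1 — Angular frequency: ω = 2π·f = 2π·1000 = 6283 rad/s.
Step 2 — Component impedances:
  R: Z = R = 21.4 Ω
  C: Z = 1/(jωC) = -j/(ω·C) = 0 - j25.38 Ω
Step 3 — Series combination: Z_total = R + C = 21.4 - j25.38 Ω = 33.2∠-49.9° Ω.

Z = 21.4 - j25.38 Ω = 33.2∠-49.9° Ω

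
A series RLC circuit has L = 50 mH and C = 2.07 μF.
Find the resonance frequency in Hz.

Step 1 — Resonance condition Im(Z)=0 gives ω₀ = 1/√(LC).
Step 2 — ω₀ = 1/√(0.05·2.07e-06) = 3108 rad/s.
Step 3 — f₀ = ω₀/(2π) = 494.7 Hz.

f₀ = 494.7 Hz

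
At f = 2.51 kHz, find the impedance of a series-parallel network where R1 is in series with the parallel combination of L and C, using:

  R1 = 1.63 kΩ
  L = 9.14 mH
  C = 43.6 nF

Step 1 — Angular frequency: ω = 2π·f = 2π·2510 = 1.577e+04 rad/s.
Step 2 — Component impedances:
  R1: Z = R = 1630 Ω
  L: Z = jωL = j·1.577e+04·0.00914 = 0 + j144.1 Ω
  C: Z = 1/(jωC) = -j/(ω·C) = 0 - j1454 Ω
Step 3 — Parallel branch: L || C = 1/(1/L + 1/C) = 0 + j160 Ω.
Step 4 — Series with R1: Z_total = R1 + (L || C) = 1630 + j160 Ω = 1638∠5.6° Ω.

Z = 1630 + j160 Ω = 1638∠5.6° Ω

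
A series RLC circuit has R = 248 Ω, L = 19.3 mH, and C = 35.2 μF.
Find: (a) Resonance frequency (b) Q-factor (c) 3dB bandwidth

Step 1 — Resonance: ω₀ = 1/√(LC) = 1/√(0.0193·3.52e-05) = 1213 rad/s.
Step 2 — f₀ = ω₀/(2π) = 193.1 Hz.
Step 3 — Series Q: Q = ω₀L/R = 1213·0.0193/248 = 0.09442.
Step 4 — Bandwidth: Δω = ω₀/Q = 1.285e+04 rad/s; BW = Δω/(2π) = 2045 Hz.

(a) f₀ = 193.1 Hz  (b) Q = 0.09442  (c) BW = 2045 Hz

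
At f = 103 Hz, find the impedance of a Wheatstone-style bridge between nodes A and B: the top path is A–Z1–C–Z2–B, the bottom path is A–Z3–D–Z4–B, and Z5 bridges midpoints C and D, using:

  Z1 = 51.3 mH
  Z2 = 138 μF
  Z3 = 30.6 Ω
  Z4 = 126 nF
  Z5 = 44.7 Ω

Step 1 — Angular frequency: ω = 2π·f = 2π·103 = 647.2 rad/s.
Step 2 — Component impedances:
  Z1: Z = jωL = j·647.2·0.0513 = 0 + j33.2 Ω
  Z2: Z = 1/(jωC) = -j/(ω·C) = 0 - j11.2 Ω
  Z3: Z = R = 30.6 Ω
  Z4: Z = 1/(jωC) = -j/(ω·C) = 0 - j1.226e+04 Ω
  Z5: Z = R = 44.7 Ω
Step 3 — Bridge requires nodal analysis (the Z5 bridge couples midpoints C and D, so the two paths cannot be reduced to a simple series/parallel combination). Setting node B to ground and injecting 1 A at node A, the 3-node admittance system at A, C, D solves to V_A = Z_AB = 12.26 + j16.6 Ω = 20.64∠53.5° Ω.

Z = 12.26 + j16.6 Ω = 20.64∠53.5° Ω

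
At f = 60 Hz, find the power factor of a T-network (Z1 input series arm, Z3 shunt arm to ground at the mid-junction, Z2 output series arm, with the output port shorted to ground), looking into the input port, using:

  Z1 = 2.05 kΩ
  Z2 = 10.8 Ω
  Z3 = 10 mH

Step 1 — Angular frequency: ω = 2π·f = 2π·60 = 377 rad/s.
Step 2 — Component impedances:
  Z1: Z = R = 2050 Ω
  Z2: Z = R = 10.8 Ω
  Z3: Z = jωL = j·377·0.01 = 0 + j3.77 Ω
Step 3 — With the output port shorted to ground, the output series arm Z2 runs from the junction to ground; the shunt arm Z3 also runs from the junction to ground. They appear in parallel: Z3 || Z2 = 1.173 + j3.36 Ω.
Step 4 — Series with input arm Z1: Z_in = Z1 + (Z3 || Z2) = 2051 + j3.36 Ω = 2051∠0.1° Ω.
Step 5 — Power factor: PF = cos(φ) = Re(Z)/|Z| = 2051/2051 = 1.
Step 6 — Type: Im(Z) = 3.36 ⇒ lagging (phase φ = 0.1°).

PF = 1 (lagging, φ = 0.1°)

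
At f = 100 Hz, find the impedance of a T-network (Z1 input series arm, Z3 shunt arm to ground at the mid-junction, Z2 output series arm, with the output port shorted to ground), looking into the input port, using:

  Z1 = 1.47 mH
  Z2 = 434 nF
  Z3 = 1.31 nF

Step 1 — Angular frequency: ω = 2π·f = 2π·100 = 628.3 rad/s.
Step 2 — Component impedances:
  Z1: Z = jωL = j·628.3·0.00147 = 0 + j0.9236 Ω
  Z2: Z = 1/(jωC) = -j/(ω·C) = 0 - j3667 Ω
  Z3: Z = 1/(jωC) = -j/(ω·C) = 0 - j1.215e+06 Ω
Step 3 — With the output port shorted to ground, the output series arm Z2 runs from the junction to ground; the shunt arm Z3 also runs from the junction to ground. They appear in parallel: Z3 || Z2 = 0 - j3656 Ω.
Step 4 — Series with input arm Z1: Z_in = Z1 + (Z3 || Z2) = 0 - j3655 Ω = 3655∠-90.0° Ω.

Z = 0 - j3655 Ω = 3655∠-90.0° Ω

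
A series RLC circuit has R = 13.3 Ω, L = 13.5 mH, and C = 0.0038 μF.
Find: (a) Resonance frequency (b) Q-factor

Step 1 — Resonance condition Im(Z)=0 gives ω₀ = 1/√(LC).
Step 2 — ω₀ = 1/√(0.0135·3.8e-09) = 1.396e+05 rad/s.
Step 3 — f₀ = ω₀/(2π) = 2.222e+04 Hz.
Step 4 — Series Q: Q = ω₀L/R = 1.396e+05·0.0135/13.3 = 141.7.

(a) f₀ = 2.222e+04 Hz  (b) Q = 141.7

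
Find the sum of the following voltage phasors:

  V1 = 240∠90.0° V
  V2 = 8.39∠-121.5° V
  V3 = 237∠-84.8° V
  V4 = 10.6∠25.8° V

Step 1 — Convert each phasor to rectangular form:
  V1 = 240·(cos(90.0°) + j·sin(90.0°)) = 0 + j240 V
  V2 = 8.39·(cos(-121.5°) + j·sin(-121.5°)) = -4.384 - j7.154 V
  V3 = 237·(cos(-84.8°) + j·sin(-84.8°)) = 21.48 - j236 V
  V4 = 10.6·(cos(25.8°) + j·sin(25.8°)) = 9.543 + j4.613 V
Step 2 — Sum components: V_total = 26.64 + j1.435 V.
Step 3 — Convert to polar: |V_total| = 26.68 V, ∠V_total = 3.1°.

V_total = 26.68∠3.1° V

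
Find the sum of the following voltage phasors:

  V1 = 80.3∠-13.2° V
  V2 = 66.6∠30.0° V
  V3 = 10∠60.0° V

Step 1 — Convert each phasor to rectangular form:
  V1 = 80.3·(cos(-13.2°) + j·sin(-13.2°)) = 78.18 - j18.34 V
  V2 = 66.6·(cos(30.0°) + j·sin(30.0°)) = 57.68 + j33.3 V
  V3 = 10·(cos(60.0°) + j·sin(60.0°)) = 5 + j8.66 V
Step 2 — Sum components: V_total = 140.9 + j23.62 V.
Step 3 — Convert to polar: |V_total| = 142.8 V, ∠V_total = 9.5°.

V_total = 142.8∠9.5° V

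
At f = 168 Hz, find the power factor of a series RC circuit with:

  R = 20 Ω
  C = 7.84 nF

Step 1 — Angular frequency: ω = 2π·f = 2π·168 = 1056 rad/s.
Step 2 — Component impedances:
  R: Z = R = 20 Ω
  C: Z = 1/(jωC) = -j/(ω·C) = 0 - j1.208e+05 Ω
Step 3 — Series combination: Z_total = R + C = 20 - j1.208e+05 Ω = 1.208e+05∠-90.0° Ω.
Step 4 — Power factor: PF = cos(φ) = Re(Z)/|Z| = 20/1.2084e+05 = 0.0001655.
Step 5 — Type: Im(Z) = -1.208e+05 ⇒ leading (phase φ = -90.0°).

PF = 0.0001655 (leading, φ = -90.0°)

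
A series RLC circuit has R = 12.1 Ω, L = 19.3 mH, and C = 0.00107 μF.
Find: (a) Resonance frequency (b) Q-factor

Step 1 — Resonance condition Im(Z)=0 gives ω₀ = 1/√(LC).
Step 2 — ω₀ = 1/√(0.0193·1.07e-09) = 2.201e+05 rad/s.
Step 3 — f₀ = ω₀/(2π) = 3.502e+04 Hz.
Step 4 — Series Q: Q = ω₀L/R = 2.201e+05·0.0193/12.1 = 351.

(a) f₀ = 3.502e+04 Hz  (b) Q = 351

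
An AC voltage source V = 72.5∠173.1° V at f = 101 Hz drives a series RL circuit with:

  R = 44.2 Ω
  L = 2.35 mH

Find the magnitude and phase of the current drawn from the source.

Step 1 — Angular frequency: ω = 2π·f = 2π·101 = 634.6 rad/s.
Step 2 — Component impedances:
  R: Z = R = 44.2 Ω
  L: Z = jωL = j·634.6·0.00235 = 0 + j1.491 Ω
Step 3 — Series combination: Z_total = R + L = 44.2 + j1.491 Ω = 44.23∠1.9° Ω.
Step 4 — Source phasor: V = 72.5∠173.1° V = -71.97 + j8.71 V.
Step 5 — Ohm's law: I = V / Z_total = (-71.97 + j8.71) / (44.2 + j1.491) = -1.62 + j0.2517 A.
Step 6 — Convert to polar: |I| = 1.639 A, ∠I = 171.2°.

I = 1.639∠171.2° A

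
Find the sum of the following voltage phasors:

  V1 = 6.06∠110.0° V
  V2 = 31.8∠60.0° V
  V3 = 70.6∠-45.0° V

Step 1 — Convert each phasor to rectangular form:
  V1 = 6.06·(cos(110.0°) + j·sin(110.0°)) = -2.073 + j5.695 V
  V2 = 31.8·(cos(60.0°) + j·sin(60.0°)) = 15.9 + j27.54 V
  V3 = 70.6·(cos(-45.0°) + j·sin(-45.0°)) = 49.92 - j49.92 V
Step 2 — Sum components: V_total = 63.75 - j16.69 V.
Step 3 — Convert to polar: |V_total| = 65.9 V, ∠V_total = -14.7°.

V_total = 65.9∠-14.7° V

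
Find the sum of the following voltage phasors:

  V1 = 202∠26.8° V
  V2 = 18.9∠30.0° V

Step 1 — Convert each phasor to rectangular form:
  V1 = 202·(cos(26.8°) + j·sin(26.8°)) = 180.3 + j91.08 V
  V2 = 18.9·(cos(30.0°) + j·sin(30.0°)) = 16.37 + j9.45 V
Step 2 — Sum components: V_total = 196.7 + j100.5 V.
Step 3 — Convert to polar: |V_total| = 220.9 V, ∠V_total = 27.1°.

V_total = 220.9∠27.1° V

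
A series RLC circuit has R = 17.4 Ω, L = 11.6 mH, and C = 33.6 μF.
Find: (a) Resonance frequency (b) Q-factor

Step 1 — Resonance condition Im(Z)=0 gives ω₀ = 1/√(LC).
Step 2 — ω₀ = 1/√(0.0116·3.36e-05) = 1602 rad/s.
Step 3 — f₀ = ω₀/(2π) = 254.9 Hz.
Step 4 — Series Q: Q = ω₀L/R = 1602·0.0116/17.4 = 1.068.

(a) f₀ = 254.9 Hz  (b) Q = 1.068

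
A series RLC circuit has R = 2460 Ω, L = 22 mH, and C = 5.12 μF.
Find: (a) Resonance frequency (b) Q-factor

Step 1 — Resonance condition Im(Z)=0 gives ω₀ = 1/√(LC).
Step 2 — ω₀ = 1/√(0.022·5.12e-06) = 2980 rad/s.
Step 3 — f₀ = ω₀/(2π) = 474.2 Hz.
Step 4 — Series Q: Q = ω₀L/R = 2980·0.022/2460 = 0.02665.

(a) f₀ = 474.2 Hz  (b) Q = 0.02665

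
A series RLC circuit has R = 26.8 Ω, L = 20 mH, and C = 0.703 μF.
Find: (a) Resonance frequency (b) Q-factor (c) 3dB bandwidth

Step 1 — Resonance condition Im(Z)=0 gives ω₀ = 1/√(LC).
Step 2 — ω₀ = 1/√(0.02·7.03e-07) = 8433 rad/s.
Step 3 — f₀ = ω₀/(2π) = 1342 Hz.
Step 4 — Series Q: Q = ω₀L/R = 8433·0.02/26.8 = 6.294.
Step 5 — 3dB bandwidth: Δω = ω₀/Q = 1340 rad/s; BW = Δω/(2π) = 213.3 Hz.

(a) f₀ = 1342 Hz  (b) Q = 6.294  (c) BW = 213.3 Hz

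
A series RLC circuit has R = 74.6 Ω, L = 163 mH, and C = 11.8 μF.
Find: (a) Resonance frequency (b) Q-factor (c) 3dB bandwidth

Step 1 — Resonance condition Im(Z)=0 gives ω₀ = 1/√(LC).
Step 2 — ω₀ = 1/√(0.163·1.18e-05) = 721 rad/s.
Step 3 — f₀ = ω₀/(2π) = 114.8 Hz.
Step 4 — Series Q: Q = ω₀L/R = 721·0.163/74.6 = 1.575.
Step 5 — 3dB bandwidth: Δω = ω₀/Q = 457.7 rad/s; BW = Δω/(2π) = 72.84 Hz.

(a) f₀ = 114.8 Hz  (b) Q = 1.575  (c) BW = 72.84 Hz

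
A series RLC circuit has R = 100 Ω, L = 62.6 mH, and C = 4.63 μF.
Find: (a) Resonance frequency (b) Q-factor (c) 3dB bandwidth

Step 1 — Resonance: ω₀ = 1/√(LC) = 1/√(0.0626·4.63e-06) = 1857 rad/s.
Step 2 — f₀ = ω₀/(2π) = 295.6 Hz.
Step 3 — Series Q: Q = ω₀L/R = 1857·0.0626/100 = 1.163.
Step 4 — Bandwidth: Δω = ω₀/Q = 1597 rad/s; BW = Δω/(2π) = 254.2 Hz.

(a) f₀ = 295.6 Hz  (b) Q = 1.163  (c) BW = 254.2 Hz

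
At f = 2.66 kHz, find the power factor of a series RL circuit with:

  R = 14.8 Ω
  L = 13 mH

Step 1 — Angular frequency: ω = 2π·f = 2π·2660 = 1.671e+04 rad/s.
Step 2 — Component impedances:
  R: Z = R = 14.8 Ω
  L: Z = jωL = j·1.671e+04·0.013 = 0 + j217.3 Ω
Step 3 — Series combination: Z_total = R + L = 14.8 + j217.3 Ω = 217.8∠86.1° Ω.
Step 4 — Power factor: PF = cos(φ) = Re(Z)/|Z| = 14.8/217.78 = 0.06796.
Step 5 — Type: Im(Z) = 217.3 ⇒ lagging (phase φ = 86.1°).

PF = 0.06796 (lagging, φ = 86.1°)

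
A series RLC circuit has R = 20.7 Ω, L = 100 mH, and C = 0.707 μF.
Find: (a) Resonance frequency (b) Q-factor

Step 1 — Resonance condition Im(Z)=0 gives ω₀ = 1/√(LC).
Step 2 — ω₀ = 1/√(0.1·7.07e-07) = 3761 rad/s.
Step 3 — f₀ = ω₀/(2π) = 598.6 Hz.
Step 4 — Series Q: Q = ω₀L/R = 3761·0.1/20.7 = 18.17.

(a) f₀ = 598.6 Hz  (b) Q = 18.17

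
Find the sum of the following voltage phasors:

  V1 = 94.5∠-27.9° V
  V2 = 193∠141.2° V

Step 1 — Convert each phasor to rectangular form:
  V1 = 94.5·(cos(-27.9°) + j·sin(-27.9°)) = 83.52 - j44.22 V
  V2 = 193·(cos(141.2°) + j·sin(141.2°)) = -150.4 + j120.9 V
Step 2 — Sum components: V_total = -66.9 + j76.72 V.
Step 3 — Convert to polar: |V_total| = 101.8 V, ∠V_total = 131.1°.

V_total = 101.8∠131.1° V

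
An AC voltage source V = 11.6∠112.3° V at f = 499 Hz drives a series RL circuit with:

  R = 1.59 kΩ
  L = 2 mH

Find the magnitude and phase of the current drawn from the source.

Step 1 — Angular frequency: ω = 2π·f = 2π·499 = 3135 rad/s.
Step 2 — Component impedances:
  R: Z = R = 1590 Ω
  L: Z = jωL = j·3135·0.002 = 0 + j6.271 Ω
Step 3 — Series combination: Z_total = R + L = 1590 + j6.271 Ω = 1590∠0.2° Ω.
Step 4 — Source phasor: V = 11.6∠112.3° V = -4.402 + j10.73 V.
Step 5 — Ohm's law: I = V / Z_total = (-4.402 + j10.73) / (1590 + j6.271) = -0.002742 + j0.006761 A.
Step 6 — Convert to polar: |I| = 0.007296 A, ∠I = 112.1°.

I = 0.007296∠112.1° A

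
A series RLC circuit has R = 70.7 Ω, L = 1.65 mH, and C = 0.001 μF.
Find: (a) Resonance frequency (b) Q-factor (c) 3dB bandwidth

Step 1 — Resonance: ω₀ = 1/√(LC) = 1/√(0.00165·1e-09) = 7.785e+05 rad/s.
Step 2 — f₀ = ω₀/(2π) = 1.239e+05 Hz.
Step 3 — Series Q: Q = ω₀L/R = 7.785e+05·0.00165/70.7 = 18.17.
Step 4 — Bandwidth: Δω = ω₀/Q = 4.285e+04 rad/s; BW = Δω/(2π) = 6820 Hz.

(a) f₀ = 1.239e+05 Hz  (b) Q = 18.17  (c) BW = 6820 Hz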